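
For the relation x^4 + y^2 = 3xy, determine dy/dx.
Differentiate the relation implicitly: treat y = y(x) and apply the chain rule, so every y-derivative picks up a y' = dy/dx factor.

With everything moved to the left-hand side, differentiate term by term:
  d/dx[x^4] = 4x^3
  d/dx[-3xy] = -3x·y' - 3y
  d/dx[y^2] = 2y·y'

Separating the contributions that come from x directly and those that come through y:
  without y':      4x^3 - 3y
  multiplying y':  -3x + 2y

so (4x^3 - 3y) + (-3x + 2y)·y' = 0, and therefore
  dy/dx = -(4x^3 - 3y)/(-3x + 2y) = (4x^3 - 3y)/(3x - 2y)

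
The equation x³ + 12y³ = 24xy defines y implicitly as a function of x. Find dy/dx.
Apply d/dx to both sides, remembering that y depends on x. Each occurrence of y therefore brings in a y' = dy/dx via the chain rule.

With F(x, y) equal to the left-hand side minus the right, differentiate F term by term:
  d/dx[x^3] = 3x^2
  d/dx[-24xy] = -24x·y' - 24y
  d/dx[12y^3] = 36y^2·y'
Adding these up, d/dx[F] = 0 becomes
  (3x^2 - 24y) + (-24x + 36y^2)·y' = 0,
so isolating y',
  dy/dx = -(3x^2 - 24y)/(-24x + 36y^2) = (x^2 - 8y)/(4(2x - 3y^2))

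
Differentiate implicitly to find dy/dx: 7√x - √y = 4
Differentiate both sides with respect to x, treating y as y(x). By the chain rule, any term containing y contributes a factor of y' = dy/dx when we differentiate it.

Move every term to one side and write the relation as F(x, y) = 0. Term by term,
  d/dx[7√(x)] = 7/(2√(x))
  d/dx[-√(y)] = -y'/(2√(y))
  d/dx[-4] = 0

The pieces without y' make up ∂F/∂x and the coefficient of y' is ∂F/∂y:
  ∂F/∂x = 7/(2√(x)),
  ∂F/∂y = -1/(2√(y)).

Since d/dx[F] = ∂F/∂x + (∂F/∂y)·y' = 0, solve for y':
  (∂F/∂y)·y' = -∂F/∂x
  dy/dx = -(∂F/∂x)/(∂F/∂y) = -(7/(2√(x)))/(-1/(2√(y))) = 7√(y)/√(x)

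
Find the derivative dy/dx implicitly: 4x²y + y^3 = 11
Differentiate both sides with respect to x, treating y as y(x). By the chain rule, any term containing y contributes a factor of y' = dy/dx when we differentiate it.

Move every term to one side and write the relation as F(x, y) = 0. Term by term,
  d/dx[4x^2y] = 4x^2·y' + 8xy
  d/dx[y^3] = 3y^2·y'
  d/dx[-11] = 0

The pieces without y' make up ∂F/∂x and the coefficient of y' is ∂F/∂y:
  ∂F/∂x = 8xy,
  ∂F/∂y = 4x^2 + 3y^2.

Since d/dx[F] = ∂F/∂x + (∂F/∂y)·y' = 0, solve for y':
  (∂F/∂y)·y' = -∂F/∂x
  dy/dx = -(∂F/∂x)/(∂F/∂y) = -(8xy)/(4x^2 + 3y^2) = -8xy/(4x^2 + 3y^2)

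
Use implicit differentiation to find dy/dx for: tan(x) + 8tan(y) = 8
Apply d/dx to both sides, remembering that y depends on x. Each occurrence of y therefore brings in a y' = dy/dx via the chain rule.

With F(x, y) equal to the left-hand side minus the right, differentiate F term by term:
  d/dx[tan(x)] = tan(x)^2 + 1
  d/dx[8tan(y)] = 8·y'(tan(y)^2 + 1)
  d/dx[-8] = 0
Adding these up, d/dx[F] = 0 becomes
  (tan(x)^2 + 1) + (8tan(y)^2 + 8)·y' = 0,
so isolating y',
  dy/dx = -(tan(x)^2 + 1)/(8tan(y)^2 + 8) = -cos(y)^2/(8cos(x)^2)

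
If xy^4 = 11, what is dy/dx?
Apply d/dx to both sides, remembering that y depends on x. Each occurrence of y therefore brings in a y' = dy/dx via the chain rule.

With F(x, y) equal to the left-hand side minus the right, differentiate F term by term:
  d/dx[xy^4] = 4xy^3·y' + y^4
  d/dx[-11] = 0
Adding these up, d/dx[F] = 0 becomes
  (y^4) + (4xy^3)·y' = 0,
so isolating y',
  dy/dx = -(y^4)/(4xy^3) = -y/(4x)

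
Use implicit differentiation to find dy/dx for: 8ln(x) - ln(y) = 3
Take d/dx of both sides. Since y is implicitly a function of x, the chain rule attaches a y' = dy/dx factor whenever we differentiate through y.

Set F(x, y) = (left side) − (right side), so the curve is F = 0. Differentiating each term of F:
  d/dx[8ln(x)] = 8/x
  d/dx[-ln(y)] = -y'/y
  d/dx[-3] = 0

Collecting, the y'-free part is the partial derivative in x and the y' coefficient is the partial derivative in y:
  ∂F/∂x = 8/x
  ∂F/∂y = -1/y

so d/dx[F(x, y(x))] = ∂F/∂x + (∂F/∂y)·y' = 0. Rearranging,
  dy/dx = -(∂F/∂x)/(∂F/∂y) = -(8/x)/(-1/y) = 8y/x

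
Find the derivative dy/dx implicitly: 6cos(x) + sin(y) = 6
Take d/dx of both sides. Since y is implicitly a function of x, the chain rule attaches a y' = dy/dx factor whenever we differentiate through y.

Set F(x, y) = (left side) − (right side), so the curve is F = 0. Differentiating each term of F:
  d/dx[sin(y)] = y'·cos(y)
  d/dx[6cos(x)] = -6sin(x)
  d/dx[-6] = 0

Collecting, the y'-free part is the partial derivative in x and the y' coefficient is the partial derivative in y:
  ∂F/∂x = -6sin(x)
  ∂F/∂y = cos(y)

so d/dx[F(x, y(x))] = ∂F/∂x + (∂F/∂y)·y' = 0. Rearranging,
  dy/dx = -(∂F/∂x)/(∂F/∂y) = -(-6sin(x))/(cos(y)) = 6sin(x)/cos(y)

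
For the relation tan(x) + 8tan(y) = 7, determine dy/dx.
Apply d/dx to both sides, remembering that y depends on x. Each occurrence of y therefore brings in a y' = dy/dx via the chain rule.

With F(x, y) equal to the left-hand side minus the right, differentiate F term by term:
  d/dx[tan(x)] = tan(x)^2 + 1
  d/dx[8tan(y)] = 8·y'(tan(y)^2 + 1)
  d/dx[-7] = 0
Adding these up, d/dx[F] = 0 becomes
  (tan(x)^2 + 1) + (8tan(y)^2 + 8)·y' = 0,
so isolating y',
  dy/dx = -(tan(x)^2 + 1)/(8tan(y)^2 + 8) = -cos(y)^2/(8cos(x)^2)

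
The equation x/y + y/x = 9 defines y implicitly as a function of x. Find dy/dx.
Differentiate both sides with respect to x, treating y as y(x). By the chain rule, any term containing y contributes a factor of y' = dy/dx when we differentiate it.

Move every term to one side and write the relation as F(x, y) = 0. Term by term,
  d/dx[x/y] = -x·y'/y^2 + 1/y
  d/dx[y/x] = y'/x - y/x^2
  d/dx[-9] = 0

The pieces without y' make up ∂F/∂x and the coefficient of y' is ∂F/∂y:
  ∂F/∂x = 1/y - y/x^2,
  ∂F/∂y = -x/y^2 + 1/x.

Since d/dx[F] = ∂F/∂x + (∂F/∂y)·y' = 0, solve for y':
  (∂F/∂y)·y' = -∂F/∂x
  dy/dx = -(∂F/∂x)/(∂F/∂y) = -(1/y - y/x^2)/(-x/y^2 + 1/x)
        = -((x - y)(x + y)/(x^2y))/(-(x - y)(x + y)/(xy^2)) = y/x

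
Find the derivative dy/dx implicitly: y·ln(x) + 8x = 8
Differentiate both sides with respect to x, treating y as y(x). By the chain rule, any term containing y contributes a factor of y' = dy/dx when we differentiate it.

Move every term to one side and write the relation as F(x, y) = 0. Term by term,
  d/dx[8x] = 8
  d/dx[y·ln(x)] = y'·ln(x) + y/x
  d/dx[-8] = 0

The pieces without y' make up ∂F/∂x and the coefficient of y' is ∂F/∂y:
  ∂F/∂x = 8 + y/x,
  ∂F/∂y = ln(x).

Since d/dx[F] = ∂F/∂x + (∂F/∂y)·y' = 0, solve for y':
  (∂F/∂y)·y' = -∂F/∂x
  dy/dx = -(∂F/∂x)/(∂F/∂y) = -(8 + y/x)/(ln(x))
        = -((8x + y)/x)/(ln(x)) = (-8x - y)/(x·ln(x))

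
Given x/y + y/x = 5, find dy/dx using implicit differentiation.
Apply d/dx to both sides, remembering that y depends on x. Each occurrence of y therefore brings in a y' = dy/dx via the chain rule.

With F(x, y) equal to the left-hand side minus the right, differentiate F term by term:
  d/dx[x/y] = -x·y'/y^2 + 1/y
  d/dx[y/x] = y'/x - y/x^2
  d/dx[-5] = 0
Adding these up, d/dx[F] = 0 becomes
  (1/y - y/x^2) + (-x/y^2 + 1/x)·y' = 0,
so isolating y',
  dy/dx = -(1/y - y/x^2)/(-x/y^2 + 1/x)
        = -((x - y)(x + y)/(x^2y))/(-(x - y)(x + y)/(xy^2)) = y/x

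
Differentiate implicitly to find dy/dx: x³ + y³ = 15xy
Differentiate the relation implicitly: treat y = y(x) and apply the chain rule, so every y-derivative picks up a y' = dy/dx factor.

With everything moved to the left-hand side, differentiate term by term:
  d/dx[x^3] = 3x^2
  d/dx[-15xy] = -15x·y' - 15y
  d/dx[y^3] = 3y^2·y'

Separating the contributions that come from x directly and those that come through y:
  without y':      3x^2 - 15y
  multiplying y':  -15x + 3y^2

so (3x^2 - 15y) + (-15x + 3y^2)·y' = 0, and therefore
  dy/dx = -(3x^2 - 15y)/(-15x + 3y^2) = (x^2 - 5y)/(5x - y^2)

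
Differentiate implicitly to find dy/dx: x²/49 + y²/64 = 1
Differentiate the relation implicitly: treat y = y(x) and apply the chain rule, so every y-derivative picks up a y' = dy/dx factor.

With everything moved to the left-hand side, differentiate term by term:
  d/dx[x^2/49] = 2x/49
  d/dx[y^2/64] = y·y'/32
  d/dx[-1] = 0

Separating the contributions that come from x directly and those that come through y:
  without y':      2x/49
  multiplying y':  y/32

so (2x/49) + (y/32)·y' = 0, and therefore
  dy/dx = -(2x/49)/(y/32) = -64x/(49y)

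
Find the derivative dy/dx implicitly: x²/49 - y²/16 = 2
Differentiate the relation implicitly: treat y = y(x) and apply the chain rule, so every y-derivative picks up a y' = dy/dx factor.

With everything moved to the left-hand side, differentiate term by term:
  d/dx[x^2/49] = 2x/49
  d/dx[-y^2/16] = -y·y'/8
  d/dx[-2] = 0

Separating the contributions that come from x directly and those that come through y:
  without y':      2x/49
  multiplying y':  -y/8

so (2x/49) + (-y/8)·y' = 0, and therefore
  dy/dx = -(2x/49)/(-y/8) = 16x/(49y)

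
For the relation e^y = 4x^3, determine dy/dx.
Take d/dx of both sides. Since y is implicitly a function of x, the chain rule attaches a y' = dy/dx factor whenever we differentiate through y.

Set F(x, y) = (left side) − (right side), so the curve is F = 0. Differentiating each term of F:
  d/dx[-4x^3] = -12x^2
  d/dx[e^(y)] = y'·e^(y)

Collecting, the y'-free part is the partial derivative in x and the y' coefficient is the partial derivative in y:
  ∂F/∂x = -12x^2
  ∂F/∂y = e^(y)

so d/dx[F(x, y(x))] = ∂F/∂x + (∂F/∂y)·y' = 0. Rearranging,
  dy/dx = -(∂F/∂x)/(∂F/∂y) = -(-12x^2)/(e^(y)) = 12x^2e^(-y)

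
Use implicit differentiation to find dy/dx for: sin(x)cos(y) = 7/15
Take d/dx of both sides. Since y is implicitly a function of x, the chain rule attaches a y' = dy/dx factor whenever we differentiate through y.

Set F(x, y) = (left side) − (right side), so the curve is F = 0. Differentiating each term of F:
  d/dx[sin(x)·cos(y)] = -y'·sin(x)·sin(y) + cos(x)·cos(y)
  d/dx[-7/15] = 0

Collecting, the y'-free part is the partial derivative in x and the y' coefficient is the partial derivative in y:
  ∂F/∂x = cos(x)·cos(y)
  ∂F/∂y = -sin(x)·sin(y)

so d/dx[F(x, y(x))] = ∂F/∂x + (∂F/∂y)·y' = 0. Rearranging,
  dy/dx = -(∂F/∂x)/(∂F/∂y) = -(cos(x)·cos(y))/(-sin(x)·sin(y)) = 1/(tan(x)·tan(y))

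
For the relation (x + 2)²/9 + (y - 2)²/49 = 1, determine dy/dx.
Apply d/dx to both sides, remembering that y depends on x. Each occurrence of y therefore brings in a y' = dy/dx via the chain rule.

With F(x, y) equal to the left-hand side minus the right, differentiate F term by term:
  d/dx[(x + 2)^2/9] = 2x/9 + 4/9
  d/dx[(y - 2)^2/49] = 2·y'(y - 2)/49
  d/dx[-1] = 0
Adding these up, d/dx[F] = 0 becomes
  (2x/9 + 4/9) + (2y/49 - 4/49)·y' = 0,
so isolating y',
  dy/dx = -(2x/9 + 4/9)/(2y/49 - 4/49)
        = -(2(x + 2)/9)/(2(y - 2)/49) = 49(-x - 2)/(9(y - 2))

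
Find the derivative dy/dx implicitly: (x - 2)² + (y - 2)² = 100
Differentiate the relation implicitly: treat y = y(x) and apply the chain rule, so every y-derivative picks up a y' = dy/dx factor.

With everything moved to the left-hand side, differentiate term by term:
  d/dx[(x - 2)^2] = 2x - 4
  d/dx[(y - 2)^2] = 2·y'(y - 2)
  d/dx[-100] = 0

Separating the contributions that come from x directly and those that come through y:
  without y':      2x - 4
  multiplying y':  2y - 4

so (2x - 4) + (2y - 4)·y' = 0, and therefore
  dy/dx = -(2x - 4)/(2y - 4) = (2 - x)/(y - 2)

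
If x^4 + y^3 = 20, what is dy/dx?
Differentiate both sides with respect to x, treating y as y(x). By the chain rule, any term containing y contributes a factor of y' = dy/dx when we differentiate it.

Move every term to one side and write the relation as F(x, y) = 0. Term by term,
  d/dx[x^4] = 4x^3
  d/dx[y^3] = 3y^2·y'
  d/dx[-20] = 0

The pieces without y' make up ∂F/∂x and the coefficient of y' is ∂F/∂y:
  ∂F/∂x = 4x^3,
  ∂F/∂y = 3y^2.

Since d/dx[F] = ∂F/∂x + (∂F/∂y)·y' = 0, solve for y':
  (∂F/∂y)·y' = -∂F/∂x
  dy/dx = -(∂F/∂x)/(∂F/∂y) = -(4x^3)/(3y^2) = -4x^3/(3y^2)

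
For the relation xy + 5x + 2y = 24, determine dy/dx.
Differentiate the relation implicitly: treat y = y(x) and apply the chain rule, so every y-derivative picks up a y' = dy/dx factor.

With everything moved to the left-hand side, differentiate term by term:
  d/dx[xy] = x·y' + y
  d/dx[5x] = 5
  d/dx[2y] = 2·y'
  d/dx[-24] = 0

Separating the contributions that come from x directly and those that come through y:
  without y':      y + 5
  multiplying y':  x + 2

so (y + 5) + (x + 2)·y' = 0, and therefore
  dy/dx = -(y + 5)/(x + 2) = (-y - 5)/(x + 2)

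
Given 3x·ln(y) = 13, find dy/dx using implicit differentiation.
Differentiate the relation implicitly: treat y = y(x) and apply the chain rule, so every y-derivative picks up a y' = dy/dx factor.

With everything moved to the left-hand side, differentiate term by term:
  d/dx[3x·ln(y)] = 3x·y'/y + 3ln(y)
  d/dx[-13] = 0

Separating the contributions that come from x directly and those that come through y:
  without y':      3ln(y)
  multiplying y':  3x/y

so (3ln(y)) + (3x/y)·y' = 0, and therefore
  dy/dx = -(3ln(y))/(3x/y) = -y·ln(y)/x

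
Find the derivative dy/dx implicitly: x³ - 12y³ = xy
Differentiate both sides with respect to x, treating y as y(x). By the chain rule, any term containing y contributes a factor of y' = dy/dx when we differentiate it.

Move every term to one side and write the relation as F(x, y) = 0. Term by term,
  d/dx[x^3] = 3x^2
  d/dx[-xy] = -x·y' - y
  d/dx[-12y^3] = -36y^2·y'

The pieces without y' make up ∂F/∂x and the coefficient of y' is ∂F/∂y:
  ∂F/∂x = 3x^2 - y,
  ∂F/∂y = -x - 36y^2.

Since d/dx[F] = ∂F/∂x + (∂F/∂y)·y' = 0, solve for y':
  (∂F/∂y)·y' = -∂F/∂x
  dy/dx = -(∂F/∂x)/(∂F/∂y) = -(3x^2 - y)/(-x - 36y^2) = (3x^2 - y)/(x + 36y^2)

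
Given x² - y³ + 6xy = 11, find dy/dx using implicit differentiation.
Differentiate both sides with respect to x, treating y as y(x). By the chain rule, any term containing y contributes a factor of y' = dy/dx when we differentiate it.

Move every term to one side and write the relation as F(x, y) = 0. Term by term,
  d/dx[x^2] = 2x
  d/dx[6xy] = 6x·y' + 6y
  d/dx[-y^3] = -3y^2·y'
  d/dx[-11] = 0

The pieces without y' make up ∂F/∂x and the coefficient of y' is ∂F/∂y:
  ∂F/∂x = 2x + 6y,
  ∂F/∂y = 6x - 3y^2.

Since d/dx[F] = ∂F/∂x + (∂F/∂y)·y' = 0, solve for y':
  (∂F/∂y)·y' = -∂F/∂x
  dy/dx = -(∂F/∂x)/(∂F/∂y) = -(2x + 6y)/(6x - 3y^2) = 2(-x - 3y)/(3(2x - y^2))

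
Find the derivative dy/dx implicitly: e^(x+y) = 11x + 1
Differentiate the relation implicitly: treat y = y(x) and apply the chain rule, so every y-derivative picks up a y' = dy/dx factor.

With everything moved to the left-hand side, differentiate term by term:
  d/dx[-11x] = -11
  d/dx[e^(x + y)] = (y' + 1)·e^(x + y)
  d/dx[-1] = 0

Separating the contributions that come from x directly and those that come through y:
  without y':      e^(x + y) - 11
  multiplying y':  e^(x + y)

so (e^(x + y) - 11) + (e^(x + y))·y' = 0, and therefore
  dy/dx = -(e^(x + y) - 11)/(e^(x + y)) = 11e^(-x - y) - 1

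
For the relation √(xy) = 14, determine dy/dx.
Take d/dx of both sides. Since y is implicitly a function of x, the chain rule attaches a y' = dy/dx factor whenever we differentiate through y.

Set F(x, y) = (left side) − (right side), so the curve is F = 0. Differentiating each term of F:
  d/dx[√(xy)] = √(xy)(x·y'/2 + y/2)/(xy)
  d/dx[-14] = 0

Collecting, the y'-free part is the partial derivative in x and the y' coefficient is the partial derivative in y:
  ∂F/∂x = √(xy)/(2x)
  ∂F/∂y = √(xy)/(2y)

so d/dx[F(x, y(x))] = ∂F/∂x + (∂F/∂y)·y' = 0. Rearranging,
  dy/dx = -(∂F/∂x)/(∂F/∂y) = -(√(xy)/(2x))/(√(xy)/(2y)) = -y/x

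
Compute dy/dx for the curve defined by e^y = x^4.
Differentiate the relation implicitly: treat y = y(x) and apply the chain rule, so every y-derivative picks up a y' = dy/dx factor.

With everything moved to the left-hand side, differentiate term by term:
  d/dx[-x^4] = -4x^3
  d/dx[e^(y)] = y'·e^(y)

Separating the contributions that come from x directly and those that come through y:
  without y':      -4x^3
  multiplying y':  e^(y)

so (-4x^3) + (e^(y))·y' = 0, and therefore
  dy/dx = -(-4x^3)/(e^(y)) = 4x^3e^(-y)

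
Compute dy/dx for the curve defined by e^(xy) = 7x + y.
Differentiate the relation implicitly: treat y = y(x) and apply the chain rule, so every y-derivative picks up a y' = dy/dx factor.

With everything moved to the left-hand side, differentiate term by term:
  d/dx[-7x] = -7
  d/dx[-y] = -y'
  d/dx[e^(xy)] = (x·y' + y)·e^(xy)

Separating the contributions that come from x directly and those that come through y:
  without y':      y·e^(xy) - 7
  multiplying y':  x·e^(xy) - 1

so (y·e^(xy) - 7) + (x·e^(xy) - 1)·y' = 0, and therefore
  dy/dx = -(y·e^(xy) - 7)/(x·e^(xy) - 1) = (-y·e^(xy) + 7)/(x·e^(xy) - 1)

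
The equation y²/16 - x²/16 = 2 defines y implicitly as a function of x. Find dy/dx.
Take d/dx of both sides. Since y is implicitly a function of x, the chain rule attaches a y' = dy/dx factor whenever we differentiate through y.

Set F(x, y) = (left side) − (right side), so the curve is F = 0. Differentiating each term of F:
  d/dx[-x^2/16] = -x/8
  d/dx[y^2/16] = y·y'/8
  d/dx[-2] = 0

Collecting, the y'-free part is the partial derivative in x and the y' coefficient is the partial derivative in y:
  ∂F/∂x = -x/8
  ∂F/∂y = y/8

so d/dx[F(x, y(x))] = ∂F/∂x + (∂F/∂y)·y' = 0. Rearranging,
  dy/dx = -(∂F/∂x)/(∂F/∂y) = -(-x/8)/(y/8) = x/y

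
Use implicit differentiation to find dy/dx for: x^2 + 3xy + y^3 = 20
Apply d/dx to both sides, remembering that y depends on x. Each occurrence of y therefore brings in a y' = dy/dx via the chain rule.

With F(x, y) equal to the left-hand side minus the right, differentiate F term by term:
  d/dx[x^2] = 2x
  d/dx[3xy] = 3x·y' + 3y
  d/dx[y^3] = 3y^2·y'
  d/dx[-20] = 0
Adding these up, d/dx[F] = 0 becomes
  (2x + 3y) + (3x + 3y^2)·y' = 0,
so isolating y',
  dy/dx = -(2x + 3y)/(3x + 3y^2) = (-2x/3 - y)/(x + y^2)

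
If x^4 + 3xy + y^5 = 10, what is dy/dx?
Apply d/dx to both sides, remembering that y depends on x. Each occurrence of y therefore brings in a y' = dy/dx via the chain rule.

With F(x, y) equal to the left-hand side minus the right, differentiate F term by term:
  d/dx[x^4] = 4x^3
  d/dx[3xy] = 3x·y' + 3y
  d/dx[y^5] = 5y^4·y'
  d/dx[-10] = 0
Adding these up, d/dx[F] = 0 becomes
  (4x^3 + 3y) + (3x + 5y^4)·y' = 0,
so isolating y',
  dy/dx = -(4x^3 + 3y)/(3x + 5y^4) = (-4x^3 - 3y)/(3x + 5y^4)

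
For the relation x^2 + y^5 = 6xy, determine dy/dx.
Differentiate both sides with respect to x, treating y as y(x). By the chain rule, any term containing y contributes a factor of y' = dy/dx when we differentiate it.

Move every term to one side and write the relation as F(x, y) = 0. Term by term,
  d/dx[x^2] = 2x
  d/dx[-6xy] = -6x·y' - 6y
  d/dx[y^5] = 5y^4·y'

The pieces without y' make up ∂F/∂x and the coefficient of y' is ∂F/∂y:
  ∂F/∂x = 2x - 6y,
  ∂F/∂y = -6x + 5y^4.

Since d/dx[F] = ∂F/∂x + (∂F/∂y)·y' = 0, solve for y':
  (∂F/∂y)·y' = -∂F/∂x
  dy/dx = -(∂F/∂x)/(∂F/∂y) = -(2x - 6y)/(-6x + 5y^4) = 2(x - 3y)/(6x - 5y^4)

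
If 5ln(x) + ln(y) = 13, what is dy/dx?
Take d/dx of both sides. Since y is implicitly a function of x, the chain rule attaches a y' = dy/dx factor whenever we differentiate through y.

Set F(x, y) = (left side) − (right side), so the curve is F = 0. Differentiating each term of F:
  d/dx[5ln(x)] = 5/x
  d/dx[ln(y)] = y'/y
  d/dx[-13] = 0

Collecting, the y'-free part is the partial derivative in x and the y' coefficient is the partial derivative in y:
  ∂F/∂x = 5/x
  ∂F/∂y = 1/y

so d/dx[F(x, y(x))] = ∂F/∂x + (∂F/∂y)·y' = 0. Rearranging,
  dy/dx = -(∂F/∂x)/(∂F/∂y) = -(5/x)/(1/y) = -5y/x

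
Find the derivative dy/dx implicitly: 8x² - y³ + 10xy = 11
Take d/dx of both sides. Since y is implicitly a function of x, the chain rule attaches a y' = dy/dx factor whenever we differentiate through y.

Set F(x, y) = (left side) − (right side), so the curve is F = 0. Differentiating each term of F:
  d/dx[8x^2] = 16x
  d/dx[10xy] = 10x·y' + 10y
  d/dx[-y^3] = -3y^2·y'
  d/dx[-11] = 0

Collecting, the y'-free part is the partial derivative in x and the y' coefficient is the partial derivative in y:
  ∂F/∂x = 16x + 10y
  ∂F/∂y = 10x - 3y^2

so d/dx[F(x, y(x))] = ∂F/∂x + (∂F/∂y)·y' = 0. Rearranging,
  dy/dx = -(∂F/∂x)/(∂F/∂y) = -(16x + 10y)/(10x - 3y^2) = 2(-8x - 5y)/(10x - 3y^2)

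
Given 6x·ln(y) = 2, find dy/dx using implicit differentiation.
Apply d/dx to both sides, remembering that y depends on x. Each occurrence of y therefore brings in a y' = dy/dx via the chain rule.

With F(x, y) equal to the left-hand side minus the right, differentiate F term by term:
  d/dx[6x·ln(y)] = 6x·y'/y + 6ln(y)
  d/dx[-2] = 0
Adding these up, d/dx[F] = 0 becomes
  (6ln(y)) + (6x/y)·y' = 0,
so isolating y',
  dy/dx = -(6ln(y))/(6x/y) = -y·ln(y)/x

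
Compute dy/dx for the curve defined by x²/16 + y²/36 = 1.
Take d/dx of both sides. Since y is implicitly a function of x, the chain rule attaches a y' = dy/dx factor whenever we differentiate through y.

Set F(x, y) = (left side) − (right side), so the curve is F = 0. Differentiating each term of F:
  d/dx[x^2/16] = x/8
  d/dx[y^2/36] = y·y'/18
  d/dx[-1] = 0

Collecting, the y'-free part is the partial derivative in x and the y' coefficient is the partial derivative in y:
  ∂F/∂x = x/8
  ∂F/∂y = y/18

so d/dx[F(x, y(x))] = ∂F/∂x + (∂F/∂y)·y' = 0. Rearranging,
  dy/dx = -(∂F/∂x)/(∂F/∂y) = -(x/8)/(y/18) = -9x/(4y)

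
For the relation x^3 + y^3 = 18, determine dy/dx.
Differentiate both sides with respect to x, treating y as y(x). By the chain rule, any term containing y contributes a factor of y' = dy/dx when we differentiate it.

Move every term to one side and write the relation as F(x, y) = 0. Term by term,
  d/dx[x^3] = 3x^2
  d/dx[y^3] = 3y^2·y'
  d/dx[-18] = 0

The pieces without y' make up ∂F/∂x and the coefficient of y' is ∂F/∂y:
  ∂F/∂x = 3x^2,
  ∂F/∂y = 3y^2.

Since d/dx[F] = ∂F/∂x + (∂F/∂y)·y' = 0, solve for y':
  (∂F/∂y)·y' = -∂F/∂x
  dy/dx = -(∂F/∂x)/(∂F/∂y) = -(3x^2)/(3y^2) = -x^2/y^2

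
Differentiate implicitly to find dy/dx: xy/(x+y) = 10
Differentiate the relation implicitly: treat y = y(x) and apply the chain rule, so every y-derivative picks up a y' = dy/dx factor.

With everything moved to the left-hand side, differentiate term by term:
  d/dx[xy/(x + y)] = xy(-y' - 1)/(x + y)^2 + x·y'/(x + y) + y/(x + y)
  d/dx[-10] = 0

Separating the contributions that come from x directly and those that come through y:
  without y':      -xy/(x + y)^2 + y/(x + y)
  multiplying y':  -xy/(x + y)^2 + x/(x + y)

so (-xy/(x + y)^2 + y/(x + y)) + (-xy/(x + y)^2 + x/(x + y))·y' = 0, and therefore
  dy/dx = -(-xy/(x + y)^2 + y/(x + y))/(-xy/(x + y)^2 + x/(x + y))
        = -(y^2/(x + y)^2)/(x^2/(x + y)^2) = -y^2/x^2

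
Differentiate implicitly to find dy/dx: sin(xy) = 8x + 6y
Differentiate the relation implicitly: treat y = y(x) and apply the chain rule, so every y-derivative picks up a y' = dy/dx factor.

With everything moved to the left-hand side, differentiate term by term:
  d/dx[-8x] = -8
  d/dx[-6y] = -6·y'
  d/dx[sin(xy)] = (x·y' + y)·cos(xy)

Separating the contributions that come from x directly and those that come through y:
  without y':      y·cos(xy) - 8
  multiplying y':  x·cos(xy) - 6

so (y·cos(xy) - 8) + (x·cos(xy) - 6)·y' = 0, and therefore
  dy/dx = -(y·cos(xy) - 8)/(x·cos(xy) - 6) = (-y·cos(xy) + 8)/(x·cos(xy) - 6)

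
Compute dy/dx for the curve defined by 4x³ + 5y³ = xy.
Take d/dx of both sides. Since y is implicitly a function of x, the chain rule attaches a y' = dy/dx factor whenever we differentiate through y.

Set F(x, y) = (left side) − (right side), so the curve is F = 0. Differentiating each term of F:
  d/dx[4x^3] = 12x^2
  d/dx[-xy] = -x·y' - y
  d/dx[5y^3] = 15y^2·y'

Collecting, the y'-free part is the partial derivative in x and the y' coefficient is the partial derivative in y:
  ∂F/∂x = 12x^2 - y
  ∂F/∂y = -x + 15y^2

so d/dx[F(x, y(x))] = ∂F/∂x + (∂F/∂y)·y' = 0. Rearranging,
  dy/dx = -(∂F/∂x)/(∂F/∂y) = -(12x^2 - y)/(-x + 15y^2) = (12x^2 - y)/(x - 15y^2)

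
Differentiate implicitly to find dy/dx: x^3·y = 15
Differentiate the relation implicitly: treat y = y(x) and apply the chain rule, so every y-derivative picks up a y' = dy/dx factor.

With everything moved to the left-hand side, differentiate term by term:
  d/dx[x^3y] = x^3·y' + 3x^2y
  d/dx[-15] = 0

Separating the contributions that come from x directly and those that come through y:
  without y':      3x^2y
  multiplying y':  x^3

so (3x^2y) + (x^3)·y' = 0, and therefore
  dy/dx = -(3x^2y)/(x^3) = -3y/x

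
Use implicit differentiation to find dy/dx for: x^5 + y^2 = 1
Differentiate both sides with respect to x, treating y as y(x). By the chain rule, any term containing y contributes a factor of y' = dy/dx when we differentiate it.

Move every term to one side and write the relation as F(x, y) = 0. Term by term,
  d/dx[x^5] = 5x^4
  d/dx[y^2] = 2y·y'
  d/dx[-1] = 0

The pieces without y' make up ∂F/∂x and the coefficient of y' is ∂F/∂y:
  ∂F/∂x = 5x^4,
  ∂F/∂y = 2y.

Since d/dx[F] = ∂F/∂x + (∂F/∂y)·y' = 0, solve for y':
  (∂F/∂y)·y' = -∂F/∂x
  dy/dx = -(∂F/∂x)/(∂F/∂y) = -(5x^4)/(2y) = -5x^4/(2y)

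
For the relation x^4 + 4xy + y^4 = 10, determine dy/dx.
Differentiate the relation implicitly: treat y = y(x) and apply the chain rule, so every y-derivative picks up a y' = dy/dx factor.

With everything moved to the left-hand side, differentiate term by term:
  d/dx[x^4] = 4x^3
  d/dx[4xy] = 4x·y' + 4y
  d/dx[y^4] = 4y^3·y'
  d/dx[-10] = 0

Separating the contributions that come from x directly and those that come through y:
  without y':      4x^3 + 4y
  multiplying y':  4x + 4y^3

so (4x^3 + 4y) + (4x + 4y^3)·y' = 0, and therefore
  dy/dx = -(4x^3 + 4y)/(4x + 4y^3) = (-x^3 - y)/(x + y^3)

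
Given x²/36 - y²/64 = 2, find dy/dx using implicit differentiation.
Differentiate the relation implicitly: treat y = y(x) and apply the chain rule, so every y-derivative picks up a y' = dy/dx factor.

With everything moved to the left-hand side, differentiate term by term:
  d/dx[x^2/36] = x/18
  d/dx[-y^2/64] = -y·y'/32
  d/dx[-2] = 0

Separating the contributions that come from x directly and those that come through y:
  without y':      x/18
  multiplying y':  -y/32

so (x/18) + (-y/32)·y' = 0, and therefore
  dy/dx = -(x/18)/(-y/32) = 16x/(9y)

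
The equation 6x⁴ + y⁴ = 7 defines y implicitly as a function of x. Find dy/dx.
Apply d/dx to both sides, remembering that y depends on x. Each occurrence of y therefore brings in a y' = dy/dx via the chain rule.

With F(x, y) equal to the left-hand side minus the right, differentiate F term by term:
  d/dx[6x^4] = 24x^3
  d/dx[y^4] = 4y^3·y'
  d/dx[-7] = 0
Adding these up, d/dx[F] = 0 becomes
  (24x^3) + (4y^3)·y' = 0,
so isolating y',
  dy/dx = -(24x^3)/(4y^3) = -6x^3/y^3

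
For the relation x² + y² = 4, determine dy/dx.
Apply d/dx to both sides, remembering that y depends on x. Each occurrence of y therefore brings in a y' = dy/dx via the chain rule.

With F(x, y) equal to the left-hand side minus the right, differentiate F term by term:
  d/dx[x^2] = 2x
  d/dx[y^2] = 2y·y'
  d/dx[-4] = 0
Adding these up, d/dx[F] = 0 becomes
  (2x) + (2y)·y' = 0,
so isolating y',
  dy/dx = -(2x)/(2y) = -x/y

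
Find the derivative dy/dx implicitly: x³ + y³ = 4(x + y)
Differentiate both sides with respect to x, treating y as y(x). By the chain rule, any term containing y contributes a factor of y' = dy/dx when we differentiate it.

Move every term to one side and write the relation as F(x, y) = 0. Term by term,
  d/dx[x^3] = 3x^2
  d/dx[-4x] = -4
  d/dx[y^3] = 3y^2·y'
  d/dx[-4y] = -4·y'

The pieces without y' make up ∂F/∂x and the coefficient of y' is ∂F/∂y:
  ∂F/∂x = 3x^2 - 4,
  ∂F/∂y = 3y^2 - 4.

Since d/dx[F] = ∂F/∂x + (∂F/∂y)·y' = 0, solve for y':
  (∂F/∂y)·y' = -∂F/∂x
  dy/dx = -(∂F/∂x)/(∂F/∂y) = -(3x^2 - 4)/(3y^2 - 4) = (4 - 3x^2)/(3y^2 - 4)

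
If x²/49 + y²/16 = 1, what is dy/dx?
Differentiate both sides with respect to x, treating y as y(x). By the chain rule, any term containing y contributes a factor of y' = dy/dx when we differentiate it.

Move every term to one side and write the relation as F(x, y) = 0. Term by term,
  d/dx[x^2/49] = 2x/49
  d/dx[y^2/16] = y·y'/8
  d/dx[-1] = 0

The pieces without y' make up ∂F/∂x and the coefficient of y' is ∂F/∂y:
  ∂F/∂x = 2x/49,
  ∂F/∂y = y/8.

Since d/dx[F] = ∂F/∂x + (∂F/∂y)·y' = 0, solve for y':
  (∂F/∂y)·y' = -∂F/∂x
  dy/dx = -(∂F/∂x)/(∂F/∂y) = -(2x/49)/(y/8) = -16x/(49y)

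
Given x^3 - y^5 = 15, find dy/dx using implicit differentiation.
Apply d/dx to both sides, remembering that y depends on x. Each occurrence of y therefore brings in a y' = dy/dx via the chain rule.

With F(x, y) equal to the left-hand side minus the right, differentiate F term by term:
  d/dx[x^3] = 3x^2
  d/dx[-y^5] = -5y^4·y'
  d/dx[-15] = 0
Adding these up, d/dx[F] = 0 becomes
  (3x^2) + (-5y^4)·y' = 0,
so isolating y',
  dy/dx = -(3x^2)/(-5y^4) = 3x^2/(5y^4)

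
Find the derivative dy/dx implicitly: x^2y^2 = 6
Differentiate both sides with respect to x, treating y as y(x). By the chain rule, any term containing y contributes a factor of y' = dy/dx when we differentiate it.

Move every term to one side and write the relation as F(x, y) = 0. Term by term,
  d/dx[x^2y^2] = 2x^2y·y' + 2xy^2
  d/dx[-6] = 0

The pieces without y' make up ∂F/∂x and the coefficient of y' is ∂F/∂y:
  ∂F/∂x = 2xy^2,
  ∂F/∂y = 2x^2y.

Since d/dx[F] = ∂F/∂x + (∂F/∂y)·y' = 0, solve for y':
  (∂F/∂y)·y' = -∂F/∂x
  dy/dx = -(∂F/∂x)/(∂F/∂y) = -(2xy^2)/(2x^2y) = -y/x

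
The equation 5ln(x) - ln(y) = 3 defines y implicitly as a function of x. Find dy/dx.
Differentiate both sides with respect to x, treating y as y(x). By the chain rule, any term containing y contributes a factor of y' = dy/dx when we differentiate it.

Move every term to one side and write the relation as F(x, y) = 0. Term by term,
  d/dx[5ln(x)] = 5/x
  d/dx[-ln(y)] = -y'/y
  d/dx[-3] = 0

The pieces without y' make up ∂F/∂x and the coefficient of y' is ∂F/∂y:
  ∂F/∂x = 5/x,
  ∂F/∂y = -1/y.

Since d/dx[F] = ∂F/∂x + (∂F/∂y)·y' = 0, solve for y':
  (∂F/∂y)·y' = -∂F/∂x
  dy/dx = -(∂F/∂x)/(∂F/∂y) = -(5/x)/(-1/y) = 5y/x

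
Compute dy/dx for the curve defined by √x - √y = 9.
Differentiate both sides with respect to x, treating y as y(x). By the chain rule, any term containing y contributes a factor of y' = dy/dx when we differentiate it.

Move every term to one side and write the relation as F(x, y) = 0. Term by term,
  d/dx[√(x)] = 1/(2√(x))
  d/dx[-√(y)] = -y'/(2√(y))
  d/dx[-9] = 0

The pieces without y' make up ∂F/∂x and the coefficient of y' is ∂F/∂y:
  ∂F/∂x = 1/(2√(x)),
  ∂F/∂y = -1/(2√(y)).

Since d/dx[F] = ∂F/∂x + (∂F/∂y)·y' = 0, solve for y':
  (∂F/∂y)·y' = -∂F/∂x
  dy/dx = -(∂F/∂x)/(∂F/∂y) = -(1/(2√(x)))/(-1/(2√(y))) = √(y)/√(x)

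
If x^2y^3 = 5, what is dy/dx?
Differentiate both sides with respect to x, treating y as y(x). By the chain rule, any term containing y contributes a factor of y' = dy/dx when we differentiate it.

Move every term to one side and write the relation as F(x, y) = 0. Term by term,
  d/dx[x^2y^3] = 3x^2y^2·y' + 2xy^3
  d/dx[-5] = 0

The pieces without y' make up ∂F/∂x and the coefficient of y' is ∂F/∂y:
  ∂F/∂x = 2xy^3,
  ∂F/∂y = 3x^2y^2.

Since d/dx[F] = ∂F/∂x + (∂F/∂y)·y' = 0, solve for y':
  (∂F/∂y)·y' = -∂F/∂x
  dy/dx = -(∂F/∂x)/(∂F/∂y) = -(2xy^3)/(3x^2y^2) = -2y/(3x)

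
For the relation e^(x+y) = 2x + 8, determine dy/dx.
Take d/dx of both sides. Since y is implicitly a function of x, the chain rule attaches a y' = dy/dx factor whenever we differentiate through y.

Set F(x, y) = (left side) − (right side), so the curve is F = 0. Differentiating each term of F:
  d/dx[-2x] = -2
  d/dx[e^(x + y)] = (y' + 1)·e^(x + y)
  d/dx[-8] = 0

Collecting, the y'-free part is the partial derivative in x and the y' coefficient is the partial derivative in y:
  ∂F/∂x = e^(x + y) - 2
  ∂F/∂y = e^(x + y)

so d/dx[F(x, y(x))] = ∂F/∂x + (∂F/∂y)·y' = 0. Rearranging,
  dy/dx = -(∂F/∂x)/(∂F/∂y) = -(e^(x + y) - 2)/(e^(x + y)) = 2e^(-x - y) - 1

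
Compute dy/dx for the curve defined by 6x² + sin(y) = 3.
Apply d/dx to both sides, remembering that y depends on x. Each occurrence of y therefore brings in a y' = dy/dx via the chain rule.

With F(x, y) equal to the left-hand side minus the right, differentiate F term by term:
  d/dx[6x^2] = 12x
  d/dx[sin(y)] = y'·cos(y)
  d/dx[-3] = 0
Adding these up, d/dx[F] = 0 becomes
  (12x) + (cos(y))·y' = 0,
so isolating y',
  dy/dx = -(12x)/(cos(y)) = -12x/cos(y)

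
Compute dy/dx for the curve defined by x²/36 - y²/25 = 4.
Differentiate both sides with respect to x, treating y as y(x). By the chain rule, any term containing y contributes a factor of y' = dy/dx when we differentiate it.

Move every term to one side and write the relation as F(x, y) = 0. Term by term,
  d/dx[x^2/36] = x/18
  d/dx[-y^2/25] = -2y·y'/25
  d/dx[-4] = 0

The pieces without y' make up ∂F/∂x and the coefficient of y' is ∂F/∂y:
  ∂F/∂x = x/18,
  ∂F/∂y = -2y/25.

Since d/dx[F] = ∂F/∂x + (∂F/∂y)·y' = 0, solve for y':
  (∂F/∂y)·y' = -∂F/∂x
  dy/dx = -(∂F/∂x)/(∂F/∂y) = -(x/18)/(-2y/25) = 25x/(36y)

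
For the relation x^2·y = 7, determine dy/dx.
Differentiate the relation implicitly: treat y = y(x) and apply the chain rule, so every y-derivative picks up a y' = dy/dx factor.

With everything moved to the left-hand side, differentiate term by term:
  d/dx[x^2y] = x^2·y' + 2xy
  d/dx[-7] = 0

Separating the contributions that come from x directly and those that come through y:
  without y':      2xy
  multiplying y':  x^2

so (2xy) + (x^2)·y' = 0, and therefore
  dy/dx = -(2xy)/(x^2) = -2y/x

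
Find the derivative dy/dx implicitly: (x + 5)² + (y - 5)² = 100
Differentiate the relation implicitly: treat y = y(x) and apply the chain rule, so every y-derivative picks up a y' = dy/dx factor.

With everything moved to the left-hand side, differentiate term by term:
  d/dx[(x + 5)^2] = 2x + 10
  d/dx[(y - 5)^2] = 2·y'(y - 5)
  d/dx[-100] = 0

Separating the contributions that come from x directly and those that come through y:
  without y':      2x + 10
  multiplying y':  2y - 10

so (2x + 10) + (2y - 10)·y' = 0, and therefore
  dy/dx = -(2x + 10)/(2y - 10) = (-x - 5)/(y - 5)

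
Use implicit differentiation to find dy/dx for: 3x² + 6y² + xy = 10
Differentiate the relation implicitly: treat y = y(x) and apply the chain rule, so every y-derivative picks up a y' = dy/dx factor.

With everything moved to the left-hand side, differentiate term by term:
  d/dx[3x^2] = 6x
  d/dx[xy] = x·y' + y
  d/dx[6y^2] = 12y·y'
  d/dx[-10] = 0

Separating the contributions that come from x directly and those that come through y:
  without y':      6x + y
  multiplying y':  x + 12y

so (6x + y) + (x + 12y)·y' = 0, and therefore
  dy/dx = -(6x + y)/(x + 12y) = (-6x - y)/(x + 12y)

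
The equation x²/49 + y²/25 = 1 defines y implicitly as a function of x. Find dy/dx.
Take d/dx of both sides. Since y is implicitly a function of x, the chain rule attaches a y' = dy/dx factor whenever we differentiate through y.

Set F(x, y) = (left side) − (right side), so the curve is F = 0. Differentiating each term of F:
  d/dx[x^2/49] = 2x/49
  d/dx[y^2/25] = 2y·y'/25
  d/dx[-1] = 0

Collecting, the y'-free part is the partial derivative in x and the y' coefficient is the partial derivative in y:
  ∂F/∂x = 2x/49
  ∂F/∂y = 2y/25

so d/dx[F(x, y(x))] = ∂F/∂x + (∂F/∂y)·y' = 0. Rearranging,
  dy/dx = -(∂F/∂x)/(∂F/∂y) = -(2x/49)/(2y/25) = -25x/(49y)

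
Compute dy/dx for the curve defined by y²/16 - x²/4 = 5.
Take d/dx of both sides. Since y is implicitly a function of x, the chain rule attaches a y' = dy/dx factor whenever we differentiate through y.

Set F(x, y) = (left side) − (right side), so the curve is F = 0. Differentiating each term of F:
  d/dx[-x^2/4] = -x/2
  d/dx[y^2/16] = y·y'/8
  d/dx[-5] = 0

Collecting, the y'-free part is the partial derivative in x and the y' coefficient is the partial derivative in y:
  ∂F/∂x = -x/2
  ∂F/∂y = y/8

so d/dx[F(x, y(x))] = ∂F/∂x + (∂F/∂y)·y' = 0. Rearranging,
  dy/dx = -(∂F/∂x)/(∂F/∂y) = -(-x/2)/(y/8) = 4x/y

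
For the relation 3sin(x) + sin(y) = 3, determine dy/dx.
Differentiate both sides with respect to x, treating y as y(x). By the chain rule, any term containing y contributes a factor of y' = dy/dx when we differentiate it.

Move every term to one side and write the relation as F(x, y) = 0. Term by term,
  d/dx[3sin(x)] = 3cos(x)
  d/dx[sin(y)] = y'·cos(y)
  d/dx[-3] = 0

The pieces without y' make up ∂F/∂x and the coefficient of y' is ∂F/∂y:
  ∂F/∂x = 3cos(x),
  ∂F/∂y = cos(y).

Since d/dx[F] = ∂F/∂x + (∂F/∂y)·y' = 0, solve for y':
  (∂F/∂y)·y' = -∂F/∂x
  dy/dx = -(∂F/∂x)/(∂F/∂y) = -(3cos(x))/(cos(y)) = -3cos(x)/cos(y)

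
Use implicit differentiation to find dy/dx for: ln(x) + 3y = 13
Differentiate the relation implicitly: treat y = y(x) and apply the chain rule, so every y-derivative picks up a y' = dy/dx factor.

With everything moved to the left-hand side, differentiate term by term:
  d/dx[3y] = 3·y'
  d/dx[ln(x)] = 1/x
  d/dx[-13] = 0

Separating the contributions that come from x directly and those that come through y:
  without y':      1/x
  multiplying y':  3

so (1/x) + (3)·y' = 0, and therefore
  dy/dx = -(1/x)/(3) = -1/(3x)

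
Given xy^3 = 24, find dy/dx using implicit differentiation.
Apply d/dx to both sides, remembering that y depends on x. Each occurrence of y therefore brings in a y' = dy/dx via the chain rule.

With F(x, y) equal to the left-hand side minus the right, differentiate F term by term:
  d/dx[xy^3] = 3xy^2·y' + y^3
  d/dx[-24] = 0
Adding these up, d/dx[F] = 0 becomes
  (y^3) + (3xy^2)·y' = 0,
so isolating y',
  dy/dx = -(y^3)/(3xy^2) = -y/(3x)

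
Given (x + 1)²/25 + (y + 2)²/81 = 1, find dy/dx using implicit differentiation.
Differentiate both sides with respect to x, treating y as y(x). By the chain rule, any term containing y contributes a factor of y' = dy/dx when we differentiate it.

Move every term to one side and write the relation as F(x, y) = 0. Term by term,
  d/dx[(x + 1)^2/25] = 2x/25 + 2/25
  d/dx[(y + 2)^2/81] = 2·y'(y + 2)/81
  d/dx[-1] = 0

The pieces without y' make up ∂F/∂x and the coefficient of y' is ∂F/∂y:
  ∂F/∂x = 2x/25 + 2/25,
  ∂F/∂y = 2y/81 + 4/81.

Since d/dx[F] = ∂F/∂x + (∂F/∂y)·y' = 0, solve for y':
  (∂F/∂y)·y' = -∂F/∂x
  dy/dx = -(∂F/∂x)/(∂F/∂y) = -(2x/25 + 2/25)/(2y/81 + 4/81)
        = -(2(x + 1)/25)/(2(y + 2)/81) = 81(-x - 1)/(25(y + 2))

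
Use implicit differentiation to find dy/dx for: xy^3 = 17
Differentiate the relation implicitly: treat y = y(x) and apply the chain rule, so every y-derivative picks up a y' = dy/dx factor.

With everything moved to the left-hand side, differentiate term by term:
  d/dx[xy^3] = 3xy^2·y' + y^3
  d/dx[-17] = 0

Separating the contributions that come from x directly and those that come through y:
  without y':      y^3
  multiplying y':  3xy^2

so (y^3) + (3xy^2)·y' = 0, and therefore
  dy/dx = -(y^3)/(3xy^2) = -y/(3x)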